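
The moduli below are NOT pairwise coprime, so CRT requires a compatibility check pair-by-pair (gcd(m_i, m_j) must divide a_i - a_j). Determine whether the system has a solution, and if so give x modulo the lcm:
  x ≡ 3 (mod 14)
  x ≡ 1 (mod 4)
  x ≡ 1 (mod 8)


Moduli 14, 4, 8 are not pairwise coprime, so CRT works modulo lcm(m_i) when all pairwise compatibility conditions hold.
Pairwise compatibility: gcd(m_i, m_j) must divide a_i - a_j for every pair.
Merge one congruence at a time:
  Start: x ≡ 3 (mod 14).
  Combine with x ≡ 1 (mod 4): gcd(14, 4) = 2; 1 - 3 = -2, which IS divisible by 2, so compatible.
    Write x = 3 + 14·t and substitute into x ≡ 1 (mod 4): 14·t ≡ 1 − 3 = -2 (mod 4).
    Divide the congruence (and modulus) by g = 2: 7·t ≡ -1 (mod 2).
    Reduce coefficients mod 2: 1·t ≡ 1 (mod 2).
    So t ≡ 1 (mod 2).
    Then x = 3 + 14·1 = 17, valid modulo lcm(14, 4) = 28: x ≡ 17 (mod 28).
  Combine with x ≡ 1 (mod 8): gcd(28, 8) = 4; 1 - 17 = -16, which IS divisible by 4, so compatible.
    Write x = 17 + 28·t and substitute into x ≡ 1 (mod 8): 28·t ≡ 1 − 17 = -16 (mod 8).
    Divide the congruence (and modulus) by g = 4: 7·t ≡ -4 (mod 2).
    Reduce coefficients mod 2: 1·t ≡ 0 (mod 2).
    So t ≡ 0 (mod 2).
    Then x = 17 + 28·0 = 17, valid modulo lcm(28, 8) = 56: x ≡ 17 (mod 56).
Verify: 17 mod 14 = 3, 17 mod 4 = 1, 17 mod 8 = 1.

x ≡ 17 (mod 56).


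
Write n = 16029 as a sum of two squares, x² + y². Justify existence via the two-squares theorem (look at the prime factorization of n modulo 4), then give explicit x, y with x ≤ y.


Step 1: Factor n = 16029 = 3^2 · 13 · 137.
Step 2: Check the mod-4 condition on each prime factor: 3 ≡ 3 (mod 4), exponent 2 (must be even); 13 ≡ 1 (mod 4), exponent 1; 137 ≡ 1 (mod 4), exponent 1.
All primes ≡ 3 (mod 4) appear to even exponent (or don't appear), so by the two-squares theorem n IS expressible as a sum of two squares.
Step 3: Build a representation. Group n = k² · m with k = 3 and m = 13 · 137 = 1781 (a product of primes ≡ 1 (mod 4)); a representation of m scales to one of n via (k·x)² + (k·y)² = k²(x² + y²). Each prime p ≡ 1 (mod 4) is itself a sum of two squares; find a² by testing p − a² for a perfect square:
  13: 13 − 1² = 12, 13 − 2² = 9 = 3² ⇒ 13 = 2² + 3².
  137: 137 − 1² = 136, 137 − 2² = 133, 137 − 3² = 128, 137 − 4² = 121 = 11² ⇒ 137 = 4² + 11².
  Combine using the Brahmagupta–Fibonacci identity (a² + b²)(c² + d²) = (ac − bd)² + (ad + bc)² = (ac + bd)² + (ad − bc)²:
  13 · 137 = 1781: from (2² + 3²)(4² + 11²), take (2·4 − 3·11, 2·11 + 3·4) = (8 − 33, 22 + 12) = (-25, 34); dropping signs (only squares matter) gives (25, 34); check 25² + 34² = 625 + 1156 = 1781 ✓.
  Scale by k = 3: (3·25, 3·34) = (75, 102).
Step 4: Order so x ≤ y and verify: 75² + 102² = 5625 + 10404 = 16029 = n. ✓

n = 16029 = 75² + 102² (one valid representation with x ≤ y).


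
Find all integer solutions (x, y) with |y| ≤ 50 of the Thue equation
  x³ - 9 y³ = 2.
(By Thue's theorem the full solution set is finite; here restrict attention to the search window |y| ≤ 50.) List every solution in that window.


The equation is x³ - 9y³ = 2. For fixed y, x³ = 9·y³ + 2, so a solution requires the RHS to be a perfect cube.
Strategy: iterate y from -50 to 50, compute RHS = 9·y³ + 2, and check whether it is a (positive or negative) perfect cube.
Check small values of y:
  y = 0: RHS = 2 is not a perfect cube.
  y = 1: RHS = 11 is not a perfect cube.
  y = -1: RHS = -7 is not a perfect cube.
  y = 2: RHS = 74 is not a perfect cube.
  y = -2: RHS = -70 is not a perfect cube.
  y = 3: RHS = 245 is not a perfect cube.
  y = -3: RHS = -241 is not a perfect cube.
Continuing the search up to |y| = 50 finds no solutions either.
No (x, y) in the scanned range satisfies the equation.

No integer solutions with |y| ≤ 50.


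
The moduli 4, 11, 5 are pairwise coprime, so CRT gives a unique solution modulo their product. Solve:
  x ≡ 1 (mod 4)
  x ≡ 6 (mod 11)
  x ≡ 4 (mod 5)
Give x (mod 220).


Moduli 4, 11, 5 are pairwise coprime; by CRT there is a unique solution modulo M = 4 · 11 · 5 = 220.
Solve pairwise, accumulating the modulus:
  Start with x ≡ 1 (mod 4).
  Combine with x ≡ 6 (mod 11): since gcd(4, 11) = 1, we get a unique residue mod 44.
    Write x = 1 + 4·t and substitute into x ≡ 6 (mod 11): 4·t ≡ 6 − 1 = 5 (mod 11).
    The inverse of 4 mod 11 is 3 (since 4·3 = 12 = 1·11 + 1), so t ≡ 3·5 = 15 ≡ 4 (mod 11).
    Then x = 1 + 4·4 = 17, valid modulo lcm(4, 11) = 44: x ≡ 17 (mod 44).
  Combine with x ≡ 4 (mod 5): since gcd(44, 5) = 1, we get a unique residue mod 220.
    Write x = 17 + 44·t and substitute into x ≡ 4 (mod 5): 44·t ≡ 4 − 17 = -13 (mod 5).
    Reduce coefficients mod 5: 4·t ≡ 2 (mod 5).
    The inverse of 4 mod 5 is 4 (since 4·4 = 16 = 3·5 + 1), so t ≡ 4·2 = 8 ≡ 3 (mod 5).
    Then x = 17 + 44·3 = 149, valid modulo lcm(44, 5) = 220: x ≡ 149 (mod 220).
Verify: 149 mod 4 = 1 ✓, 149 mod 11 = 6 ✓, 149 mod 5 = 4 ✓.

x ≡ 149 (mod 220).


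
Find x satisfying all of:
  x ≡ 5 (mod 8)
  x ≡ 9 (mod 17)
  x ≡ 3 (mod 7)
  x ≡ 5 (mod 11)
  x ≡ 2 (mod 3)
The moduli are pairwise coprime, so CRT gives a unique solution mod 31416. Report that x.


Product of moduli M = 8 · 17 · 7 · 11 · 3 = 31416.
Merge one congruence at a time:
  Start: x ≡ 5 (mod 8).
  Combine with x ≡ 9 (mod 17); new modulus lcm = 136.
    Write x = 5 + 8·t and substitute into x ≡ 9 (mod 17): 8·t ≡ 9 − 5 = 4 (mod 17).
    The inverse of 8 mod 17 is 15 (since 8·15 = 120 = 7·17 + 1), so t ≡ 15·4 = 60 ≡ 9 (mod 17).
    Then x = 5 + 8·9 = 77, valid modulo lcm(8, 17) = 136: x ≡ 77 (mod 136).
  Combine with x ≡ 3 (mod 7); new modulus lcm = 952.
    Write x = 77 + 136·t and substitute into x ≡ 3 (mod 7): 136·t ≡ 3 − 77 = -74 (mod 7).
    Reduce coefficients mod 7: 3·t ≡ 3 (mod 7).
    The inverse of 3 mod 7 is 5 (since 3·5 = 15 = 2·7 + 1), so t ≡ 5·3 = 15 ≡ 1 (mod 7).
    Then x = 77 + 136·1 = 213, valid modulo lcm(136, 7) = 952: x ≡ 213 (mod 952).
  Combine with x ≡ 5 (mod 11); new modulus lcm = 10472.
    Write x = 213 + 952·t and substitute into x ≡ 5 (mod 11): 952·t ≡ 5 − 213 = -208 (mod 11).
    Reduce coefficients mod 11: 6·t ≡ 1 (mod 11).
    The inverse of 6 mod 11 is 2 (since 6·2 = 12 = 1·11 + 1), so t ≡ 2·1 = 2 ≡ 2 (mod 11).
    Then x = 213 + 952·2 = 2117, valid modulo lcm(952, 11) = 10472: x ≡ 2117 (mod 10472).
  Combine with x ≡ 2 (mod 3); new modulus lcm = 31416.
    Write x = 2117 + 10472·t and substitute into x ≡ 2 (mod 3): 10472·t ≡ 2 − 2117 = -2115 (mod 3).
    Reduce coefficients mod 3: 2·t ≡ 0 (mod 3).
    The inverse of 2 mod 3 is 2 (since 2·2 = 4 = 1·3 + 1), so t ≡ 2·0 = 0 ≡ 0 (mod 3).
    Then x = 2117 + 10472·0 = 2117, valid modulo lcm(10472, 3) = 31416: x ≡ 2117 (mod 31416).
Verify against each original: 2117 mod 8 = 5, 2117 mod 17 = 9, 2117 mod 7 = 3, 2117 mod 11 = 5, 2117 mod 3 = 2.

x ≡ 2117 (mod 31416).


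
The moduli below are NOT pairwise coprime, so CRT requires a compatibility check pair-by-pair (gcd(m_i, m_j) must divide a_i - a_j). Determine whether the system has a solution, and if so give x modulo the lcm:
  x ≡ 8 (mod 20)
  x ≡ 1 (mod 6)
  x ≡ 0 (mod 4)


Moduli 20, 6, 4 are not pairwise coprime, so CRT works modulo lcm(m_i) when all pairwise compatibility conditions hold.
Pairwise compatibility: gcd(m_i, m_j) must divide a_i - a_j for every pair.
Merge one congruence at a time:
  Start: x ≡ 8 (mod 20).
  Combine with x ≡ 1 (mod 6): gcd(20, 6) = 2, and 1 - 8 = -7 is NOT divisible by 2.
    ⇒ system is inconsistent (no integer solution).

No solution (the system is inconsistent).


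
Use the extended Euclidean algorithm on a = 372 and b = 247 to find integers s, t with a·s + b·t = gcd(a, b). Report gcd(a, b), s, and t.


Euclidean algorithm on (372, 247) — divide until remainder is 0:
  372 = 1 · 247 + 125
  247 = 1 · 125 + 122
  125 = 1 · 122 + 3
  122 = 40 · 3 + 2
  3 = 1 · 2 + 1
  2 = 2 · 1 + 0
gcd(372, 247) = 1.
Track Bezout coefficients alongside the remainders: start with r₀ = 372 = a·1 + b·0 (s = 1, t = 0) and r₁ = 247 = a·0 + b·1 (s = 0, t = 1); each new remainder r_{k+1} = r_{k-1} − q_k·r_k inherits s_{k+1} = s_{k-1} − q_k·s_k, t_{k+1} = t_{k-1} − q_k·t_k, so r_k = a·s_k + b·t_k at every step:
  q = 1: r = 125, s = 1 − 1·0 = 1, t = 0 − 1·1 = -1  (check: 372·1 + 247·(-1) = 125)
  q = 1: r = 122, s = 0 − 1·1 = -1, t = 1 − 1·(-1) = 2  (check: 372·(-1) + 247·2 = 122)
  q = 1: r = 3, s = 1 − 1·(-1) = 2, t = -1 − 1·2 = -3  (check: 372·2 + 247·(-3) = 3)
  q = 40: r = 2, s = -1 − 40·2 = -81, t = 2 − 40·(-3) = 122  (check: 372·(-81) + 247·122 = 2)
  q = 1: r = 1, s = 2 − 1·(-81) = 83, t = -3 − 1·122 = -125  (check: 372·83 + 247·(-125) = 1)
The row with r = 1 (the gcd) gives the Bezout coefficients s = 83, t = -125.
Result: 372 · (83) + 247 · (-125) = 1.

gcd(372, 247) = 1; s = 83, t = -125 (check: 372·83 + 247·(-125) = 1).


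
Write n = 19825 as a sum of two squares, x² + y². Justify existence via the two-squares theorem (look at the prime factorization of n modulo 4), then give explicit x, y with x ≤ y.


Step 1: Factor n = 19825 = 5^2 · 13 · 61.
Step 2: Check the mod-4 condition on each prime factor: 5 ≡ 1 (mod 4), exponent 2; 13 ≡ 1 (mod 4), exponent 1; 61 ≡ 1 (mod 4), exponent 1.
All primes ≡ 3 (mod 4) appear to even exponent (or don't appear), so by the two-squares theorem n IS expressible as a sum of two squares.
Step 3: Build a representation. Group n = k² · m with k = 5 and m = 13 · 61 = 793 (a product of primes ≡ 1 (mod 4)); a representation of m scales to one of n via (k·x)² + (k·y)² = k²(x² + y²). Each prime p ≡ 1 (mod 4) is itself a sum of two squares; find a² by testing p − a² for a perfect square:
  13: 13 − 1² = 12, 13 − 2² = 9 = 3² ⇒ 13 = 2² + 3².
  61: 61 − 1² = 60, 61 − 2² = 57, 61 − 3² = 52, 61 − 4² = 45, 61 − 5² = 36 = 6² ⇒ 61 = 5² + 6².
  Combine using the Brahmagupta–Fibonacci identity (a² + b²)(c² + d²) = (ac − bd)² + (ad + bc)² = (ac + bd)² + (ad − bc)²:
  13 · 61 = 793: from (2² + 3²)(5² + 6²), take (2·5 − 3·6, 2·6 + 3·5) = (10 − 18, 12 + 15) = (-8, 27); dropping signs (only squares matter) gives (8, 27); check 8² + 27² = 64 + 729 = 793 ✓.
  Scale by k = 5: (5·8, 5·27) = (40, 135).
Step 4: Order so x ≤ y and verify: 40² + 135² = 1600 + 18225 = 19825 = n. ✓

n = 19825 = 40² + 135² (one valid representation with x ≤ y).


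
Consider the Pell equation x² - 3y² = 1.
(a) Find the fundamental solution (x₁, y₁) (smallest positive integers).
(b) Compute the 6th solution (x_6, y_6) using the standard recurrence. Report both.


Step 1: Find the fundamental solution (x₁, y₁) of x² - 3y² = 1.
  Expand √3 as a continued fraction. a₀ = ⌊√3⌋ = 1; iterate m_{k+1} = d_k·a_k − m_k, d_{k+1} = (3 − m_{k+1}²)/d_k, a_{k+1} = ⌊(a₀ + m_{k+1})/d_{k+1}⌋ (starting m₀ = 0, d₀ = 1), with convergents p_k = a_k·p_{k-1} + p_{k-2}, q_k = a_k·q_{k-1} + q_{k-2} (p₋₁ = 1, q₋₁ = 0):
  k = 0: a₀ = 1; p₀/q₀ = 1/1; p₀² − 3·q₀² = 1 − 3 = -2.
  k = 1: m = 1, d = 2, a = ⌊(1 + 1)/2⌋ = 1; p/q = (1·1 + 1)/(1·1 + 0) = 2/1; p² − 3·q² = 4 − 3 = 1.
  The first convergent with p² − 3·q² = 1 gives the fundamental solution (x₁, y₁) = (2, 1).
Step 2: Apply the recurrence (x_{n+1}, y_{n+1}) = (x₁x_n + 3y₁y_n, x₁y_n + y₁x_n) repeatedly.
  From (x_1, y_1) = (2, 1): x_2 = 2·2 + 3·1·1 = 7; y_2 = 2·1 + 1·2 = 4.
  From (x_2, y_2) = (7, 4): x_3 = 2·7 + 3·1·4 = 26; y_3 = 2·4 + 1·7 = 15.
  From (x_3, y_3) = (26, 15): x_4 = 2·26 + 3·1·15 = 97; y_4 = 2·15 + 1·26 = 56.
  From (x_4, y_4) = (97, 56): x_5 = 2·97 + 3·1·56 = 362; y_5 = 2·56 + 1·97 = 209.
  From (x_5, y_5) = (362, 209): x_6 = 2·362 + 3·1·209 = 1351; y_6 = 2·209 + 1·362 = 780.
Step 3: Verify x_6² - 3·y_6² = 1825201 - 1825200 = 1 (should be 1). ✓

(x_1, y_1) = (2, 1); (x_6, y_6) = (1351, 780).


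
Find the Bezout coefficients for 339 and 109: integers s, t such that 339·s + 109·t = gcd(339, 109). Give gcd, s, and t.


Euclidean algorithm on (339, 109) — divide until remainder is 0:
  339 = 3 · 109 + 12
  109 = 9 · 12 + 1
  12 = 12 · 1 + 0
gcd(339, 109) = 1.
Track Bezout coefficients alongside the remainders: start with r₀ = 339 = a·1 + b·0 (s = 1, t = 0) and r₁ = 109 = a·0 + b·1 (s = 0, t = 1); each new remainder r_{k+1} = r_{k-1} − q_k·r_k inherits s_{k+1} = s_{k-1} − q_k·s_k, t_{k+1} = t_{k-1} − q_k·t_k, so r_k = a·s_k + b·t_k at every step:
  q = 3: r = 12, s = 1 − 3·0 = 1, t = 0 − 3·1 = -3  (check: 339·1 + 109·(-3) = 12)
  q = 9: r = 1, s = 0 − 9·1 = -9, t = 1 − 9·(-3) = 28  (check: 339·(-9) + 109·28 = 1)
The row with r = 1 (the gcd) gives the Bezout coefficients s = -9, t = 28.
Result: 339 · (-9) + 109 · (28) = 1.

gcd(339, 109) = 1; s = -9, t = 28 (check: 339·(-9) + 109·28 = 1).


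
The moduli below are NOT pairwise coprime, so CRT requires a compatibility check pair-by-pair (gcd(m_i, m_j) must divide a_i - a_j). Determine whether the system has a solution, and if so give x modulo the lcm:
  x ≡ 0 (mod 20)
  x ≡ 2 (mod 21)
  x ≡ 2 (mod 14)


Moduli 20, 21, 14 are not pairwise coprime, so CRT works modulo lcm(m_i) when all pairwise compatibility conditions hold.
Pairwise compatibility: gcd(m_i, m_j) must divide a_i - a_j for every pair.
Merge one congruence at a time:
  Start: x ≡ 0 (mod 20).
  Combine with x ≡ 2 (mod 21): gcd(20, 21) = 1; 2 - 0 = 2, which IS divisible by 1, so compatible.
    Write x = 0 + 20·t and substitute into x ≡ 2 (mod 21): 20·t ≡ 2 − 0 = 2 (mod 21).
    The inverse of 20 mod 21 is 20 (since 20·20 = 400 = 19·21 + 1), so t ≡ 20·2 = 40 ≡ 19 (mod 21).
    Then x = 0 + 20·19 = 380, valid modulo lcm(20, 21) = 420: x ≡ 380 (mod 420).
  Combine with x ≡ 2 (mod 14): gcd(420, 14) = 14; 2 - 380 = -378, which IS divisible by 14, so compatible.
    Write x = 380 + 420·t and substitute into x ≡ 2 (mod 14): 420·t ≡ 2 − 380 = -378 (mod 14).
    Divide the congruence (and modulus) by g = 14: 30·t ≡ -27 (mod 1).
    Modulo 1 every t works; take t = 0.
    Then x = 380 + 420·0 = 380, valid modulo lcm(420, 14) = 420: x ≡ 380 (mod 420).
Verify: 380 mod 20 = 0, 380 mod 21 = 2, 380 mod 14 = 2.

x ≡ 380 (mod 420).


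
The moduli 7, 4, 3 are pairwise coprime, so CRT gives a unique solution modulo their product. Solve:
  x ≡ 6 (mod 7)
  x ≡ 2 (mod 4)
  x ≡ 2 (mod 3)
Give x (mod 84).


Moduli 7, 4, 3 are pairwise coprime; by CRT there is a unique solution modulo M = 7 · 4 · 3 = 84.
Solve pairwise, accumulating the modulus:
  Start with x ≡ 6 (mod 7).
  Combine with x ≡ 2 (mod 4): since gcd(7, 4) = 1, we get a unique residue mod 28.
    Write x = 6 + 7·t and substitute into x ≡ 2 (mod 4): 7·t ≡ 2 − 6 = -4 (mod 4).
    Reduce coefficients mod 4: 3·t ≡ 0 (mod 4).
    The inverse of 3 mod 4 is 3 (since 3·3 = 9 = 2·4 + 1), so t ≡ 3·0 = 0 ≡ 0 (mod 4).
    Then x = 6 + 7·0 = 6, valid modulo lcm(7, 4) = 28: x ≡ 6 (mod 28).
  Combine with x ≡ 2 (mod 3): since gcd(28, 3) = 1, we get a unique residue mod 84.
    Write x = 6 + 28·t and substitute into x ≡ 2 (mod 3): 28·t ≡ 2 − 6 = -4 (mod 3).
    Reduce coefficients mod 3: 1·t ≡ 2 (mod 3).
    So t ≡ 2 (mod 3).
    Then x = 6 + 28·2 = 62, valid modulo lcm(28, 3) = 84: x ≡ 62 (mod 84).
Verify: 62 mod 7 = 6 ✓, 62 mod 4 = 2 ✓, 62 mod 3 = 2 ✓.

x ≡ 62 (mod 84).


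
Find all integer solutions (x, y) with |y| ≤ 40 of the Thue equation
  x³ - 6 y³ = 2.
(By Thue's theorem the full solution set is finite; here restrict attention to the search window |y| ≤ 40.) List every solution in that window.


The equation is x³ - 6y³ = 2. For fixed y, x³ = 6·y³ + 2, so a solution requires the RHS to be a perfect cube.
Strategy: iterate y from -40 to 40, compute RHS = 6·y³ + 2, and check whether it is a (positive or negative) perfect cube.
Check small values of y:
  y = 0: RHS = 2 is not a perfect cube.
  y = 1: RHS = 8 = (2)³ ⇒ x = 2 works.
  y = -1: RHS = -4 is not a perfect cube.
  y = 2: RHS = 50 is not a perfect cube.
  y = -2: RHS = -46 is not a perfect cube.
  y = 3: RHS = 164 is not a perfect cube.
  y = -3: RHS = -160 is not a perfect cube.
Continuing the search up to |y| = 40 finds no further solutions beyond those listed.
Collected solutions: (2, 1).

Solutions (with |y| ≤ 40): (2, 1).


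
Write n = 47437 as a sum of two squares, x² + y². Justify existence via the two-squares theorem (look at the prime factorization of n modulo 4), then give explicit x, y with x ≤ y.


Step 1: Factor n = 47437 = 13 · 41 · 89.
Step 2: Check the mod-4 condition on each prime factor: 13 ≡ 1 (mod 4), exponent 1; 41 ≡ 1 (mod 4), exponent 1; 89 ≡ 1 (mod 4), exponent 1.
All primes ≡ 3 (mod 4) appear to even exponent (or don't appear), so by the two-squares theorem n IS expressible as a sum of two squares.
Step 3: Build a representation. Here n = 13 · 41 · 89 is a product of primes ≡ 1 (mod 4). Each prime p ≡ 1 (mod 4) is itself a sum of two squares; find a² by testing p − a² for a perfect square:
  13: 13 − 1² = 12, 13 − 2² = 9 = 3² ⇒ 13 = 2² + 3².
  41: 41 − 1² = 40, 41 − 2² = 37, 41 − 3² = 32, 41 − 4² = 25 = 5² ⇒ 41 = 4² + 5².
  89: 89 − 1² = 88, 89 − 2² = 85, 89 − 3² = 80, 89 − 4² = 73, 89 − 5² = 64 = 8² ⇒ 89 = 5² + 8².
  Combine using the Brahmagupta–Fibonacci identity (a² + b²)(c² + d²) = (ac − bd)² + (ad + bc)² = (ac + bd)² + (ad − bc)²:
  13 · 41 = 533: from (2² + 3²)(4² + 5²), take (2·4 − 3·5, 2·5 + 3·4) = (8 − 15, 10 + 12) = (-7, 22); dropping signs (only squares matter) gives (7, 22); check 7² + 22² = 49 + 484 = 533 ✓.
  533 · 89 = 47437: from (7² + 22²)(5² + 8²), take (7·5 − 22·8, 7·8 + 22·5) = (35 − 176, 56 + 110) = (-141, 166); dropping signs (only squares matter) gives (141, 166); check 141² + 166² = 19881 + 27556 = 47437 ✓.
Step 4: Order so x ≤ y and verify: 141² + 166² = 19881 + 27556 = 47437 = n. ✓

n = 47437 = 141² + 166² (one valid representation with x ≤ y).


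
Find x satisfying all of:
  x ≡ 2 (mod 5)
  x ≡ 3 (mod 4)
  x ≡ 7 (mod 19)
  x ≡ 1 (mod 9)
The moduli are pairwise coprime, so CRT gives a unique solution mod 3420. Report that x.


Product of moduli M = 5 · 4 · 19 · 9 = 3420.
Merge one congruence at a time:
  Start: x ≡ 2 (mod 5).
  Combine with x ≡ 3 (mod 4); new modulus lcm = 20.
    Write x = 2 + 5·t and substitute into x ≡ 3 (mod 4): 5·t ≡ 3 − 2 = 1 (mod 4).
    Reduce coefficients mod 4: 1·t ≡ 1 (mod 4).
    So t ≡ 1 (mod 4).
    Then x = 2 + 5·1 = 7, valid modulo lcm(5, 4) = 20: x ≡ 7 (mod 20).
  Combine with x ≡ 7 (mod 19); new modulus lcm = 380.
    Write x = 7 + 20·t and substitute into x ≡ 7 (mod 19): 20·t ≡ 7 − 7 = 0 (mod 19).
    Reduce coefficients mod 19: 1·t ≡ 0 (mod 19).
    So t ≡ 0 (mod 19).
    Then x = 7 + 20·0 = 7, valid modulo lcm(20, 19) = 380: x ≡ 7 (mod 380).
  Combine with x ≡ 1 (mod 9); new modulus lcm = 3420.
    Write x = 7 + 380·t and substitute into x ≡ 1 (mod 9): 380·t ≡ 1 − 7 = -6 (mod 9).
    Reduce coefficients mod 9: 2·t ≡ 3 (mod 9).
    The inverse of 2 mod 9 is 5 (since 2·5 = 10 = 1·9 + 1), so t ≡ 5·3 = 15 ≡ 6 (mod 9).
    Then x = 7 + 380·6 = 2287, valid modulo lcm(380, 9) = 3420: x ≡ 2287 (mod 3420).
Verify against each original: 2287 mod 5 = 2, 2287 mod 4 = 3, 2287 mod 19 = 7, 2287 mod 9 = 1.

x ≡ 2287 (mod 3420).


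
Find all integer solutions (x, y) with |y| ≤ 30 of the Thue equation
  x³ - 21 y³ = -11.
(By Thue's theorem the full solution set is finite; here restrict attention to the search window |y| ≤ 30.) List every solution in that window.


The equation is x³ - 21y³ = -11. For fixed y, x³ = 21·y³ − 11, so a solution requires the RHS to be a perfect cube.
Strategy: iterate y from -30 to 30, compute RHS = 21·y³ − 11, and check whether it is a (positive or negative) perfect cube.
Check small values of y:
  y = 0: RHS = -11 is not a perfect cube.
  y = 1: RHS = 10 is not a perfect cube.
  y = -1: RHS = -32 is not a perfect cube.
  y = 2: RHS = 157 is not a perfect cube.
  y = -2: RHS = -179 is not a perfect cube.
  y = 3: RHS = 556 is not a perfect cube.
  y = -3: RHS = -578 is not a perfect cube.
Continuing the search up to |y| = 30 finds no solutions either.
No (x, y) in the scanned range satisfies the equation.

No integer solutions with |y| ≤ 30.


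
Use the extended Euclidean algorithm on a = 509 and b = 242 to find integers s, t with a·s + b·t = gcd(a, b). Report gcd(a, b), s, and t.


Euclidean algorithm on (509, 242) — divide until remainder is 0:
  509 = 2 · 242 + 25
  242 = 9 · 25 + 17
  25 = 1 · 17 + 8
  17 = 2 · 8 + 1
  8 = 8 · 1 + 0
gcd(509, 242) = 1.
Track Bezout coefficients alongside the remainders: start with r₀ = 509 = a·1 + b·0 (s = 1, t = 0) and r₁ = 242 = a·0 + b·1 (s = 0, t = 1); each new remainder r_{k+1} = r_{k-1} − q_k·r_k inherits s_{k+1} = s_{k-1} − q_k·s_k, t_{k+1} = t_{k-1} − q_k·t_k, so r_k = a·s_k + b·t_k at every step:
  q = 2: r = 25, s = 1 − 2·0 = 1, t = 0 − 2·1 = -2  (check: 509·1 + 242·(-2) = 25)
  q = 9: r = 17, s = 0 − 9·1 = -9, t = 1 − 9·(-2) = 19  (check: 509·(-9) + 242·19 = 17)
  q = 1: r = 8, s = 1 − 1·(-9) = 10, t = -2 − 1·19 = -21  (check: 509·10 + 242·(-21) = 8)
  q = 2: r = 1, s = -9 − 2·10 = -29, t = 19 − 2·(-21) = 61  (check: 509·(-29) + 242·61 = 1)
The row with r = 1 (the gcd) gives the Bezout coefficients s = -29, t = 61.
Result: 509 · (-29) + 242 · (61) = 1.

gcd(509, 242) = 1; s = -29, t = 61 (check: 509·(-29) + 242·61 = 1).


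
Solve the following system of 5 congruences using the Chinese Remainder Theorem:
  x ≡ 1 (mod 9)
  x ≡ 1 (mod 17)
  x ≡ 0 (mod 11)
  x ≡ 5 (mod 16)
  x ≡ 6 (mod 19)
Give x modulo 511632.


Product of moduli M = 9 · 17 · 11 · 16 · 19 = 511632.
Merge one congruence at a time:
  Start: x ≡ 1 (mod 9).
  Combine with x ≡ 1 (mod 17); new modulus lcm = 153.
    Write x = 1 + 9·t and substitute into x ≡ 1 (mod 17): 9·t ≡ 1 − 1 = 0 (mod 17).
    The inverse of 9 mod 17 is 2 (since 9·2 = 18 = 1·17 + 1), so t ≡ 2·0 = 0 ≡ 0 (mod 17).
    Then x = 1 + 9·0 = 1, valid modulo lcm(9, 17) = 153: x ≡ 1 (mod 153).
  Combine with x ≡ 0 (mod 11); new modulus lcm = 1683.
    Write x = 1 + 153·t and substitute into x ≡ 0 (mod 11): 153·t ≡ 0 − 1 = -1 (mod 11).
    Reduce coefficients mod 11: 10·t ≡ 10 (mod 11).
    The inverse of 10 mod 11 is 10 (since 10·10 = 100 = 9·11 + 1), so t ≡ 10·10 = 100 ≡ 1 (mod 11).
    Then x = 1 + 153·1 = 154, valid modulo lcm(153, 11) = 1683: x ≡ 154 (mod 1683).
  Combine with x ≡ 5 (mod 16); new modulus lcm = 26928.
    Write x = 154 + 1683·t and substitute into x ≡ 5 (mod 16): 1683·t ≡ 5 − 154 = -149 (mod 16).
    Reduce coefficients mod 16: 3·t ≡ 11 (mod 16).
    The inverse of 3 mod 16 is 11 (since 3·11 = 33 = 2·16 + 1), so t ≡ 11·11 = 121 ≡ 9 (mod 16).
    Then x = 154 + 1683·9 = 15301, valid modulo lcm(1683, 16) = 26928: x ≡ 15301 (mod 26928).
  Combine with x ≡ 6 (mod 19); new modulus lcm = 511632.
    Write x = 15301 + 26928·t and substitute into x ≡ 6 (mod 19): 26928·t ≡ 6 − 15301 = -15295 (mod 19).
    Reduce coefficients mod 19: 5·t ≡ 0 (mod 19).
    The inverse of 5 mod 19 is 4 (since 5·4 = 20 = 1·19 + 1), so t ≡ 4·0 = 0 ≡ 0 (mod 19).
    Then x = 15301 + 26928·0 = 15301, valid modulo lcm(26928, 19) = 511632: x ≡ 15301 (mod 511632).
Verify against each original: 15301 mod 9 = 1, 15301 mod 17 = 1, 15301 mod 11 = 0, 15301 mod 16 = 5, 15301 mod 19 = 6.

x ≡ 15301 (mod 511632).


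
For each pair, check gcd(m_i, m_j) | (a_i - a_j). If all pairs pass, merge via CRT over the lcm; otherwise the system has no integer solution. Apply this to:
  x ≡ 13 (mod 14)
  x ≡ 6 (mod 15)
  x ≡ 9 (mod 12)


Moduli 14, 15, 12 are not pairwise coprime, so CRT works modulo lcm(m_i) when all pairwise compatibility conditions hold.
Pairwise compatibility: gcd(m_i, m_j) must divide a_i - a_j for every pair.
Merge one congruence at a time:
  Start: x ≡ 13 (mod 14).
  Combine with x ≡ 6 (mod 15): gcd(14, 15) = 1; 6 - 13 = -7, which IS divisible by 1, so compatible.
    Write x = 13 + 14·t and substitute into x ≡ 6 (mod 15): 14·t ≡ 6 − 13 = -7 (mod 15).
    Reduce coefficients mod 15: 14·t ≡ 8 (mod 15).
    The inverse of 14 mod 15 is 14 (since 14·14 = 196 = 13·15 + 1), so t ≡ 14·8 = 112 ≡ 7 (mod 15).
    Then x = 13 + 14·7 = 111, valid modulo lcm(14, 15) = 210: x ≡ 111 (mod 210).
  Combine with x ≡ 9 (mod 12): gcd(210, 12) = 6; 9 - 111 = -102, which IS divisible by 6, so compatible.
    Write x = 111 + 210·t and substitute into x ≡ 9 (mod 12): 210·t ≡ 9 − 111 = -102 (mod 12).
    Divide the congruence (and modulus) by g = 6: 35·t ≡ -17 (mod 2).
    Reduce coefficients mod 2: 1·t ≡ 1 (mod 2).
    So t ≡ 1 (mod 2).
    Then x = 111 + 210·1 = 321, valid modulo lcm(210, 12) = 420: x ≡ 321 (mod 420).
Verify: 321 mod 14 = 13, 321 mod 15 = 6, 321 mod 12 = 9.

x ≡ 321 (mod 420).


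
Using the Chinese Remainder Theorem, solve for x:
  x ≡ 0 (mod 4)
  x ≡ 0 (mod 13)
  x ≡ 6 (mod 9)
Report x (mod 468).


Moduli 4, 13, 9 are pairwise coprime; by CRT there is a unique solution modulo M = 4 · 13 · 9 = 468.
Solve pairwise, accumulating the modulus:
  Start with x ≡ 0 (mod 4).
  Combine with x ≡ 0 (mod 13): since gcd(4, 13) = 1, we get a unique residue mod 52.
    Write x = 0 + 4·t and substitute into x ≡ 0 (mod 13): 4·t ≡ 0 − 0 = 0 (mod 13).
    The inverse of 4 mod 13 is 10 (since 4·10 = 40 = 3·13 + 1), so t ≡ 10·0 = 0 ≡ 0 (mod 13).
    Then x = 0 + 4·0 = 0, valid modulo lcm(4, 13) = 52: x ≡ 0 (mod 52).
  Combine with x ≡ 6 (mod 9): since gcd(52, 9) = 1, we get a unique residue mod 468.
    Write x = 0 + 52·t and substitute into x ≡ 6 (mod 9): 52·t ≡ 6 − 0 = 6 (mod 9).
    Reduce coefficients mod 9: 7·t ≡ 6 (mod 9).
    The inverse of 7 mod 9 is 4 (since 7·4 = 28 = 3·9 + 1), so t ≡ 4·6 = 24 ≡ 6 (mod 9).
    Then x = 0 + 52·6 = 312, valid modulo lcm(52, 9) = 468: x ≡ 312 (mod 468).
Verify: 312 mod 4 = 0 ✓, 312 mod 13 = 0 ✓, 312 mod 9 = 6 ✓.

x ≡ 312 (mod 468).


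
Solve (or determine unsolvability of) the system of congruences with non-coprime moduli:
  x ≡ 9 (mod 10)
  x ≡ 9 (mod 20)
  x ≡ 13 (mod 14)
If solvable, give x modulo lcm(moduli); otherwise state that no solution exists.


Moduli 10, 20, 14 are not pairwise coprime, so CRT works modulo lcm(m_i) when all pairwise compatibility conditions hold.
Pairwise compatibility: gcd(m_i, m_j) must divide a_i - a_j for every pair.
Merge one congruence at a time:
  Start: x ≡ 9 (mod 10).
  Combine with x ≡ 9 (mod 20): gcd(10, 20) = 10; 9 - 9 = 0, which IS divisible by 10, so compatible.
    Write x = 9 + 10·t and substitute into x ≡ 9 (mod 20): 10·t ≡ 9 − 9 = 0 (mod 20).
    Divide the congruence (and modulus) by g = 10: 1·t ≡ 0 (mod 2).
    So t ≡ 0 (mod 2).
    Then x = 9 + 10·0 = 9, valid modulo lcm(10, 20) = 20: x ≡ 9 (mod 20).
  Combine with x ≡ 13 (mod 14): gcd(20, 14) = 2; 13 - 9 = 4, which IS divisible by 2, so compatible.
    Write x = 9 + 20·t and substitute into x ≡ 13 (mod 14): 20·t ≡ 13 − 9 = 4 (mod 14).
    Divide the congruence (and modulus) by g = 2: 10·t ≡ 2 (mod 7).
    Reduce coefficients mod 7: 3·t ≡ 2 (mod 7).
    The inverse of 3 mod 7 is 5 (since 3·5 = 15 = 2·7 + 1), so t ≡ 5·2 = 10 ≡ 3 (mod 7).
    Then x = 9 + 20·3 = 69, valid modulo lcm(20, 14) = 140: x ≡ 69 (mod 140).
Verify: 69 mod 10 = 9, 69 mod 20 = 9, 69 mod 14 = 13.

x ≡ 69 (mod 140).


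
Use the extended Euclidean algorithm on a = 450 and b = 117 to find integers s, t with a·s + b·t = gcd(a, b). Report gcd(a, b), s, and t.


Euclidean algorithm on (450, 117) — divide until remainder is 0:
  450 = 3 · 117 + 99
  117 = 1 · 99 + 18
  99 = 5 · 18 + 9
  18 = 2 · 9 + 0
gcd(450, 117) = 9.
Track Bezout coefficients alongside the remainders: start with r₀ = 450 = a·1 + b·0 (s = 1, t = 0) and r₁ = 117 = a·0 + b·1 (s = 0, t = 1); each new remainder r_{k+1} = r_{k-1} − q_k·r_k inherits s_{k+1} = s_{k-1} − q_k·s_k, t_{k+1} = t_{k-1} − q_k·t_k, so r_k = a·s_k + b·t_k at every step:
  q = 3: r = 99, s = 1 − 3·0 = 1, t = 0 − 3·1 = -3  (check: 450·1 + 117·(-3) = 99)
  q = 1: r = 18, s = 0 − 1·1 = -1, t = 1 − 1·(-3) = 4  (check: 450·(-1) + 117·4 = 18)
  q = 5: r = 9, s = 1 − 5·(-1) = 6, t = -3 − 5·4 = -23  (check: 450·6 + 117·(-23) = 9)
The row with r = 9 (the gcd) gives the Bezout coefficients s = 6, t = -23.
Result: 450 · (6) + 117 · (-23) = 9.

gcd(450, 117) = 9; s = 6, t = -23 (check: 450·6 + 117·(-23) = 9).


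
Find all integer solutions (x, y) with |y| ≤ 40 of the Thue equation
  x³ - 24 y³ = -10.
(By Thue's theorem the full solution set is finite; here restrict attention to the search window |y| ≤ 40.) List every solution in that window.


The equation is x³ - 24y³ = -10. For fixed y, x³ = 24·y³ − 10, so a solution requires the RHS to be a perfect cube.
Strategy: iterate y from -40 to 40, compute RHS = 24·y³ − 10, and check whether it is a (positive or negative) perfect cube.
Check small values of y:
  y = 0: RHS = -10 is not a perfect cube.
  y = 1: RHS = 14 is not a perfect cube.
  y = -1: RHS = -34 is not a perfect cube.
  y = 2: RHS = 182 is not a perfect cube.
  y = -2: RHS = -202 is not a perfect cube.
  y = 3: RHS = 638 is not a perfect cube.
  y = -3: RHS = -658 is not a perfect cube.
Continuing the search up to |y| = 40 finds no solutions either.
No (x, y) in the scanned range satisfies the equation.

No integer solutions with |y| ≤ 40.


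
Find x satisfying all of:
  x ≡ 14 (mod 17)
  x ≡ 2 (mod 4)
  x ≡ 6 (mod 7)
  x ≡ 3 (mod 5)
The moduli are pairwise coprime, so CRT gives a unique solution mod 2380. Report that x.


Product of moduli M = 17 · 4 · 7 · 5 = 2380.
Merge one congruence at a time:
  Start: x ≡ 14 (mod 17).
  Combine with x ≡ 2 (mod 4); new modulus lcm = 68.
    Write x = 14 + 17·t and substitute into x ≡ 2 (mod 4): 17·t ≡ 2 − 14 = -12 (mod 4).
    Reduce coefficients mod 4: 1·t ≡ 0 (mod 4).
    So t ≡ 0 (mod 4).
    Then x = 14 + 17·0 = 14, valid modulo lcm(17, 4) = 68: x ≡ 14 (mod 68).
  Combine with x ≡ 6 (mod 7); new modulus lcm = 476.
    Write x = 14 + 68·t and substitute into x ≡ 6 (mod 7): 68·t ≡ 6 − 14 = -8 (mod 7).
    Reduce coefficients mod 7: 5·t ≡ 6 (mod 7).
    The inverse of 5 mod 7 is 3 (since 5·3 = 15 = 2·7 + 1), so t ≡ 3·6 = 18 ≡ 4 (mod 7).
    Then x = 14 + 68·4 = 286, valid modulo lcm(68, 7) = 476: x ≡ 286 (mod 476).
  Combine with x ≡ 3 (mod 5); new modulus lcm = 2380.
    Write x = 286 + 476·t and substitute into x ≡ 3 (mod 5): 476·t ≡ 3 − 286 = -283 (mod 5).
    Reduce coefficients mod 5: 1·t ≡ 2 (mod 5).
    So t ≡ 2 (mod 5).
    Then x = 286 + 476·2 = 1238, valid modulo lcm(476, 5) = 2380: x ≡ 1238 (mod 2380).
Verify against each original: 1238 mod 17 = 14, 1238 mod 4 = 2, 1238 mod 7 = 6, 1238 mod 5 = 3.

x ≡ 1238 (mod 2380).


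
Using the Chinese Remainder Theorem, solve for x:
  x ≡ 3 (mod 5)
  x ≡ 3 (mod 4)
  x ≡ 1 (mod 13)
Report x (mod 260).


Moduli 5, 4, 13 are pairwise coprime; by CRT there is a unique solution modulo M = 5 · 4 · 13 = 260.
Solve pairwise, accumulating the modulus:
  Start with x ≡ 3 (mod 5).
  Combine with x ≡ 3 (mod 4): since gcd(5, 4) = 1, we get a unique residue mod 20.
    Write x = 3 + 5·t and substitute into x ≡ 3 (mod 4): 5·t ≡ 3 − 3 = 0 (mod 4).
    Reduce coefficients mod 4: 1·t ≡ 0 (mod 4).
    So t ≡ 0 (mod 4).
    Then x = 3 + 5·0 = 3, valid modulo lcm(5, 4) = 20: x ≡ 3 (mod 20).
  Combine with x ≡ 1 (mod 13): since gcd(20, 13) = 1, we get a unique residue mod 260.
    Write x = 3 + 20·t and substitute into x ≡ 1 (mod 13): 20·t ≡ 1 − 3 = -2 (mod 13).
    Reduce coefficients mod 13: 7·t ≡ 11 (mod 13).
    The inverse of 7 mod 13 is 2 (since 7·2 = 14 = 1·13 + 1), so t ≡ 2·11 = 22 ≡ 9 (mod 13).
    Then x = 3 + 20·9 = 183, valid modulo lcm(20, 13) = 260: x ≡ 183 (mod 260).
Verify: 183 mod 5 = 3 ✓, 183 mod 4 = 3 ✓, 183 mod 13 = 1 ✓.

x ≡ 183 (mod 260).


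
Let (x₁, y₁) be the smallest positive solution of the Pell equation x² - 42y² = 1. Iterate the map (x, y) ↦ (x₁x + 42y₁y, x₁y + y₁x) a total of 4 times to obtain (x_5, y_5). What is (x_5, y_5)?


Step 1: Find the fundamental solution (x₁, y₁) of x² - 42y² = 1.
  Expand √42 as a continued fraction. a₀ = ⌊√42⌋ = 6; iterate m_{k+1} = d_k·a_k − m_k, d_{k+1} = (42 − m_{k+1}²)/d_k, a_{k+1} = ⌊(a₀ + m_{k+1})/d_{k+1}⌋ (starting m₀ = 0, d₀ = 1), with convergents p_k = a_k·p_{k-1} + p_{k-2}, q_k = a_k·q_{k-1} + q_{k-2} (p₋₁ = 1, q₋₁ = 0):
  k = 0: a₀ = 6; p₀/q₀ = 6/1; p₀² − 42·q₀² = 36 − 42 = -6.
  k = 1: m = 6, d = 6, a = ⌊(6 + 6)/6⌋ = 2; p/q = (2·6 + 1)/(2·1 + 0) = 13/2; p² − 42·q² = 169 − 168 = 1.
  The first convergent with p² − 42·q² = 1 gives the fundamental solution (x₁, y₁) = (13, 2).
Step 2: Apply the recurrence (x_{n+1}, y_{n+1}) = (x₁x_n + 42y₁y_n, x₁y_n + y₁x_n) repeatedly.
  From (x_1, y_1) = (13, 2): x_2 = 13·13 + 42·2·2 = 337; y_2 = 13·2 + 2·13 = 52.
  From (x_2, y_2) = (337, 52): x_3 = 13·337 + 42·2·52 = 8749; y_3 = 13·52 + 2·337 = 1350.
  From (x_3, y_3) = (8749, 1350): x_4 = 13·8749 + 42·2·1350 = 227137; y_4 = 13·1350 + 2·8749 = 35048.
  From (x_4, y_4) = (227137, 35048): x_5 = 13·227137 + 42·2·35048 = 5896813; y_5 = 13·35048 + 2·227137 = 909898.
Step 3: Verify x_5² - 42·y_5² = 34772403556969 - 34772403556968 = 1 (should be 1). ✓

(x_1, y_1) = (13, 2); (x_5, y_5) = (5896813, 909898).


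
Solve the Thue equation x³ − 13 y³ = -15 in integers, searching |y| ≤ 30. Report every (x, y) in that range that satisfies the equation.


The equation is x³ - 13y³ = -15. For fixed y, x³ = 13·y³ − 15, so a solution requires the RHS to be a perfect cube.
Strategy: iterate y from -30 to 30, compute RHS = 13·y³ − 15, and check whether it is a (positive or negative) perfect cube.
Check small values of y:
  y = 0: RHS = -15 is not a perfect cube.
  y = 1: RHS = -2 is not a perfect cube.
  y = -1: RHS = -28 is not a perfect cube.
  y = 2: RHS = 89 is not a perfect cube.
  y = -2: RHS = -119 is not a perfect cube.
  y = 3: RHS = 336 is not a perfect cube.
  y = -3: RHS = -366 is not a perfect cube.
Continuing the search up to |y| = 30 finds no solutions either.
No (x, y) in the scanned range satisfies the equation.

No integer solutions with |y| ≤ 30.


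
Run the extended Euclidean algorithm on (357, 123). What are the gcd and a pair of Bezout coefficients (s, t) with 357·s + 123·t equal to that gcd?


Euclidean algorithm on (357, 123) — divide until remainder is 0:
  357 = 2 · 123 + 111
  123 = 1 · 111 + 12
  111 = 9 · 12 + 3
  12 = 4 · 3 + 0
gcd(357, 123) = 3.
Track Bezout coefficients alongside the remainders: start with r₀ = 357 = a·1 + b·0 (s = 1, t = 0) and r₁ = 123 = a·0 + b·1 (s = 0, t = 1); each new remainder r_{k+1} = r_{k-1} − q_k·r_k inherits s_{k+1} = s_{k-1} − q_k·s_k, t_{k+1} = t_{k-1} − q_k·t_k, so r_k = a·s_k + b·t_k at every step:
  q = 2: r = 111, s = 1 − 2·0 = 1, t = 0 − 2·1 = -2  (check: 357·1 + 123·(-2) = 111)
  q = 1: r = 12, s = 0 − 1·1 = -1, t = 1 − 1·(-2) = 3  (check: 357·(-1) + 123·3 = 12)
  q = 9: r = 3, s = 1 − 9·(-1) = 10, t = -2 − 9·3 = -29  (check: 357·10 + 123·(-29) = 3)
The row with r = 3 (the gcd) gives the Bezout coefficients s = 10, t = -29.
Result: 357 · (10) + 123 · (-29) = 3.

gcd(357, 123) = 3; s = 10, t = -29 (check: 357·10 + 123·(-29) = 3).


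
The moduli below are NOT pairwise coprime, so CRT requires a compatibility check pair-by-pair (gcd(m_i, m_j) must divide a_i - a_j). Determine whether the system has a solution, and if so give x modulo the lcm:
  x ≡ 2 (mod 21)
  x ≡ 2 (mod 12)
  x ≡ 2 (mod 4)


Moduli 21, 12, 4 are not pairwise coprime, so CRT works modulo lcm(m_i) when all pairwise compatibility conditions hold.
Pairwise compatibility: gcd(m_i, m_j) must divide a_i - a_j for every pair.
Merge one congruence at a time:
  Start: x ≡ 2 (mod 21).
  Combine with x ≡ 2 (mod 12): gcd(21, 12) = 3; 2 - 2 = 0, which IS divisible by 3, so compatible.
    Write x = 2 + 21·t and substitute into x ≡ 2 (mod 12): 21·t ≡ 2 − 2 = 0 (mod 12).
    Divide the congruence (and modulus) by g = 3: 7·t ≡ 0 (mod 4).
    Reduce coefficients mod 4: 3·t ≡ 0 (mod 4).
    The inverse of 3 mod 4 is 3 (since 3·3 = 9 = 2·4 + 1), so t ≡ 3·0 = 0 ≡ 0 (mod 4).
    Then x = 2 + 21·0 = 2, valid modulo lcm(21, 12) = 84: x ≡ 2 (mod 84).
  Combine with x ≡ 2 (mod 4): gcd(84, 4) = 4; 2 - 2 = 0, which IS divisible by 4, so compatible.
    Write x = 2 + 84·t and substitute into x ≡ 2 (mod 4): 84·t ≡ 2 − 2 = 0 (mod 4).
    Divide the congruence (and modulus) by g = 4: 21·t ≡ 0 (mod 1).
    Modulo 1 every t works; take t = 0.
    Then x = 2 + 84·0 = 2, valid modulo lcm(84, 4) = 84: x ≡ 2 (mod 84).
Verify: 2 mod 21 = 2, 2 mod 12 = 2, 2 mod 4 = 2.

x ≡ 2 (mod 84).


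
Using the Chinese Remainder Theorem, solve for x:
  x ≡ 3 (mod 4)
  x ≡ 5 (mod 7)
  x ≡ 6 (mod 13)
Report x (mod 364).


Moduli 4, 7, 13 are pairwise coprime; by CRT there is a unique solution modulo M = 4 · 7 · 13 = 364.
Solve pairwise, accumulating the modulus:
  Start with x ≡ 3 (mod 4).
  Combine with x ≡ 5 (mod 7): since gcd(4, 7) = 1, we get a unique residue mod 28.
    Write x = 3 + 4·t and substitute into x ≡ 5 (mod 7): 4·t ≡ 5 − 3 = 2 (mod 7).
    The inverse of 4 mod 7 is 2 (since 4·2 = 8 = 1·7 + 1), so t ≡ 2·2 = 4 ≡ 4 (mod 7).
    Then x = 3 + 4·4 = 19, valid modulo lcm(4, 7) = 28: x ≡ 19 (mod 28).
  Combine with x ≡ 6 (mod 13): since gcd(28, 13) = 1, we get a unique residue mod 364.
    Write x = 19 + 28·t and substitute into x ≡ 6 (mod 13): 28·t ≡ 6 − 19 = -13 (mod 13).
    Reduce coefficients mod 13: 2·t ≡ 0 (mod 13).
    The inverse of 2 mod 13 is 7 (since 2·7 = 14 = 1·13 + 1), so t ≡ 7·0 = 0 ≡ 0 (mod 13).
    Then x = 19 + 28·0 = 19, valid modulo lcm(28, 13) = 364: x ≡ 19 (mod 364).
Verify: 19 mod 4 = 3 ✓, 19 mod 7 = 5 ✓, 19 mod 13 = 6 ✓.

x ≡ 19 (mod 364).


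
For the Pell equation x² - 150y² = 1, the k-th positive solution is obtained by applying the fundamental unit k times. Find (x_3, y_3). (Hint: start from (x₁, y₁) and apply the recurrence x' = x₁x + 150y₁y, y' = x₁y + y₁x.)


Step 1: Find the fundamental solution (x₁, y₁) of x² - 150y² = 1.
  Expand √150 as a continued fraction. a₀ = ⌊√150⌋ = 12; iterate m_{k+1} = d_k·a_k − m_k, d_{k+1} = (150 − m_{k+1}²)/d_k, a_{k+1} = ⌊(a₀ + m_{k+1})/d_{k+1}⌋ (starting m₀ = 0, d₀ = 1), with convergents p_k = a_k·p_{k-1} + p_{k-2}, q_k = a_k·q_{k-1} + q_{k-2} (p₋₁ = 1, q₋₁ = 0):
  k = 0: a₀ = 12; p₀/q₀ = 12/1; p₀² − 150·q₀² = 144 − 150 = -6.
  k = 1: m = 12, d = 6, a = ⌊(12 + 12)/6⌋ = 4; p/q = (4·12 + 1)/(4·1 + 0) = 49/4; p² − 150·q² = 2401 − 2400 = 1.
  The first convergent with p² − 150·q² = 1 gives the fundamental solution (x₁, y₁) = (49, 4).
Step 2: Apply the recurrence (x_{n+1}, y_{n+1}) = (x₁x_n + 150y₁y_n, x₁y_n + y₁x_n) repeatedly.
  From (x_1, y_1) = (49, 4): x_2 = 49·49 + 150·4·4 = 4801; y_2 = 49·4 + 4·49 = 392.
  From (x_2, y_2) = (4801, 392): x_3 = 49·4801 + 150·4·392 = 470449; y_3 = 49·392 + 4·4801 = 38412.
Step 3: Verify x_3² - 150·y_3² = 221322261601 - 221322261600 = 1 (should be 1). ✓

(x_1, y_1) = (49, 4); (x_3, y_3) = (470449, 38412).


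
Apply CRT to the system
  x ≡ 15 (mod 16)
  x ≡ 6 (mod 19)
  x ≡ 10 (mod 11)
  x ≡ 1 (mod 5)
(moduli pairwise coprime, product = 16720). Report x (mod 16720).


Product of moduli M = 16 · 19 · 11 · 5 = 16720.
Merge one congruence at a time:
  Start: x ≡ 15 (mod 16).
  Combine with x ≡ 6 (mod 19); new modulus lcm = 304.
    Write x = 15 + 16·t and substitute into x ≡ 6 (mod 19): 16·t ≡ 6 − 15 = -9 (mod 19).
    Reduce coefficients mod 19: 16·t ≡ 10 (mod 19).
    The inverse of 16 mod 19 is 6 (since 16·6 = 96 = 5·19 + 1), so t ≡ 6·10 = 60 ≡ 3 (mod 19).
    Then x = 15 + 16·3 = 63, valid modulo lcm(16, 19) = 304: x ≡ 63 (mod 304).
  Combine with x ≡ 10 (mod 11); new modulus lcm = 3344.
    Write x = 63 + 304·t and substitute into x ≡ 10 (mod 11): 304·t ≡ 10 − 63 = -53 (mod 11).
    Reduce coefficients mod 11: 7·t ≡ 2 (mod 11).
    The inverse of 7 mod 11 is 8 (since 7·8 = 56 = 5·11 + 1), so t ≡ 8·2 = 16 ≡ 5 (mod 11).
    Then x = 63 + 304·5 = 1583, valid modulo lcm(304, 11) = 3344: x ≡ 1583 (mod 3344).
  Combine with x ≡ 1 (mod 5); new modulus lcm = 16720.
    Write x = 1583 + 3344·t and substitute into x ≡ 1 (mod 5): 3344·t ≡ 1 − 1583 = -1582 (mod 5).
    Reduce coefficients mod 5: 4·t ≡ 3 (mod 5).
    The inverse of 4 mod 5 is 4 (since 4·4 = 16 = 3·5 + 1), so t ≡ 4·3 = 12 ≡ 2 (mod 5).
    Then x = 1583 + 3344·2 = 8271, valid modulo lcm(3344, 5) = 16720: x ≡ 8271 (mod 16720).
Verify against each original: 8271 mod 16 = 15, 8271 mod 19 = 6, 8271 mod 11 = 10, 8271 mod 5 = 1.

x ≡ 8271 (mod 16720).
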